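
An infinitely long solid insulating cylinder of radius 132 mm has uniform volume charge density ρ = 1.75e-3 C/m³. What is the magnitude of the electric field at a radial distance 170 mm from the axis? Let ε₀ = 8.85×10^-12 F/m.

Coaxial Gaussian cylinder, radius r = 170 mm, length L (r > 132 mm, full cross-section enclosed).
λ_enc = ρ·πR² = (1.75×10^-3)π(0.132)² = 9.579×10^-5 C/m.
Gauss's law: E·2πrL = λ_enc L/ε₀.
E = |λ_enc|/(2πε₀r) = (9.579×10^-5)/(2π·8.85×10^-12·0.17) = 1.01e7 N/C.

E = 1.01×10^7 N/C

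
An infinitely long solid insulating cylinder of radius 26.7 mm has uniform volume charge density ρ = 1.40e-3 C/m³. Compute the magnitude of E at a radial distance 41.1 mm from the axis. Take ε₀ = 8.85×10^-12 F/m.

|E| = 1.37e6 N/C

By cylindrical symmetry E is radial; use a coaxial Gaussian cylinder of radius 41.1 mm and length L (r > 26.7 mm, full cross-section enclosed).
λ_enc = ρ·πR² = (1.40e-3)π(0.0267)² = 3.135×10^-6 C/m.
Applying ∮E·dA = Q_enc/ε₀ with the end caps contributing no flux:
E = |λ_enc|/(2πε₀r) = (3.135×10^-6)/(2π·8.85×10^-12·0.0411) = 1.37×10^6 N/C.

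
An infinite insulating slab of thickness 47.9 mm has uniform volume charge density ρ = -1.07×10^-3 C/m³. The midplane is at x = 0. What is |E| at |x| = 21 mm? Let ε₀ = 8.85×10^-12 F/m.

By symmetry E is perpendicular to the slab. A Gaussian pillbox from −21 mm to +21 mm (face area A) lies entirely within the slab.
Q_enc = ρ·(2x)·A and flux = 2EA, so 2EA = 2ρxA/ε₀ ⇒ E = |ρ|x/ε₀.
E = (1.07e-3)(0.021)/(8.85×10^-12) = 2.54×10^6 N/C.

E = 2.54×10^6 N/C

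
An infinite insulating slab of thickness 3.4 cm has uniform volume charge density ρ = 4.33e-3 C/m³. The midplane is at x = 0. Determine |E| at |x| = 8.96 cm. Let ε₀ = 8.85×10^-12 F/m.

E ≈ 8.32×10^6 N/C

The point |x| = 8.96 cm lies outside the slab (half-thickness 0.017 m). A symmetric pillbox spanning the full slab encloses Q_enc = ρ·d·A.
Flux = 2EA ⇒ E = |ρ|d/(2ε₀), independent of distance outside.
E = (4.33e-3)(0.034)/(2·8.85×10^-12) = 8.32e6 N/C.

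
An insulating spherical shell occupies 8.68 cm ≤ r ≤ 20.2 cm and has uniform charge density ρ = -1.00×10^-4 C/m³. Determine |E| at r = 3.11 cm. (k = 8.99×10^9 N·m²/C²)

Use a concentric Gaussian sphere at r = 3.11 cm (r < 8.68 cm, inside the empty cavity).
Q_enc = 0 (all charge lies at larger r); Gauss's law gives E = 0.

|E| = 0 N/C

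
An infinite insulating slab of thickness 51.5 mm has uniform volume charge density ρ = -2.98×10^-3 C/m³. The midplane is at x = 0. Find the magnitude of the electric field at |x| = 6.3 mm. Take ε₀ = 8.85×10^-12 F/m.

By symmetry E is perpendicular to the slab. A Gaussian pillbox from −6.3 mm to +6.3 mm (face area A) lies entirely within the slab.
Q_enc = ρ·(2x)·A and flux = 2EA, so 2EA = 2ρxA/ε₀ ⇒ E = |ρ|x/ε₀.
E = (2.98e-3)(0.0063)/(8.85×10^-12) = 2.12×10^6 N/C.

E = 2.12×10^6 N/C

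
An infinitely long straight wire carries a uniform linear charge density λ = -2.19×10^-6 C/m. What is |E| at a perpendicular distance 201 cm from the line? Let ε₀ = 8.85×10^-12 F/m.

1.96e4 V/m

Coaxial Gaussian cylinder, radius r = 201 cm, length L.
Q_enc = λL, so λ_enc = -2.19×10^-6 C/m.
By Gauss's law (flux through the curved wall only), E·2πrL = λ_enc L/ε₀.
E = |λ_enc|/(2πε₀r) = (2.19×10^-6)/(2π·8.85×10^-12·2.01) = 1.96e4 N/C.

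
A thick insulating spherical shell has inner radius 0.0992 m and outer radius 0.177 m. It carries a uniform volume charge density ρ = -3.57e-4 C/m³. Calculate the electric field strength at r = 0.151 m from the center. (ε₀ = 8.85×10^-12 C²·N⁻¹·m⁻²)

E ≈ 1.45×10^6 N/C

Use a concentric Gaussian sphere at r = 0.151 m (within the shell material, 0.0992 m < r < 0.177 m).
Enclosed charge is the volume from a to r: Q_enc = (4π/3)ρ(r³ − a³) = -3.689×10^-6 C.
Gauss's law: E·4πr² = Q_enc/ε₀.
E = |Q_enc|/(4πε₀r²) = (3.689×10^-6)/(4π·8.85×10^-12·(0.151)²) = 1.45e6 N/C.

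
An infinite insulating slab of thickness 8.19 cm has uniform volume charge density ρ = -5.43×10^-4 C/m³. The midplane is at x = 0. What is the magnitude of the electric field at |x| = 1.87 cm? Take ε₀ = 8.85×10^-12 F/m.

By symmetry E is perpendicular to the slab. A Gaussian pillbox from −1.87 cm to +1.87 cm (face area A) lies entirely within the slab.
Q_enc = ρ·(2x)·A and flux = 2EA, so 2EA = 2ρxA/ε₀ ⇒ E = |ρ|x/ε₀.
E = (5.43×10^-4)(0.0187)/(8.85×10^-12) = 1.15e6 N/C.

|E| = 1.15×10^6 N/C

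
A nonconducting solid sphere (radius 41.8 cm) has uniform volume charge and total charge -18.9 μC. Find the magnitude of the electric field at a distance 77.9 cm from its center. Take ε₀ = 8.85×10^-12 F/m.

Take a concentric spherical Gaussian surface of radius r = 77.9 cm (r > R, so the entire charge is enclosed).
Q_enc = -18.9 μC = -1.89×10^-5 C.
Applying ∮E·dA = Q_enc/ε₀ with Φ = E(4πr²):
E = |Q_enc|/(4πε₀r²) = (1.89e-5)/(4π·8.85×10^-12·(0.779)²) = 2.80e5 N/C.

2.80e5 N/C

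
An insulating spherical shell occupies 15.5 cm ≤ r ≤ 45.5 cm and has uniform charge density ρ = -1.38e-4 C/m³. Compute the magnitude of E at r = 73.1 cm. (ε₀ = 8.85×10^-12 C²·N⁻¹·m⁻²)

|E| = 8.80×10^5 N/C

By spherical symmetry E is radial; choose a Gaussian sphere of radius r = 73.1 cm (r > 45.5 cm, enclosing the whole shell).
Q_enc = ρ·(4π/3)(b³ − a³) = (-1.38×10^-4)·(4π/3)·((0.455)³ − (0.155)³) = -5.23×10^-5 C.
By Gauss's law, ∮E·dA = E·4πr² = Q_enc/ε₀.
E = |Q_enc|/(4πε₀r²) = (5.23e-5)/(4π·8.85×10^-12·(0.731)²) = 8.80e5 N/C.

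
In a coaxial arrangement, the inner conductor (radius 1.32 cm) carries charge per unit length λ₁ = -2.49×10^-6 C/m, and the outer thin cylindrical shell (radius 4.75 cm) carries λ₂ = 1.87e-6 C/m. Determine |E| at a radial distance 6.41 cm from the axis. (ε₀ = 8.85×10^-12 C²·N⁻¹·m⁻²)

E = 1.74×10^5 N/C

By cylindrical symmetry E is radial; use a coaxial Gaussian cylinder of radius 6.41 cm and length L (r > 4.75 cm, enclosing both).
λ_enc = λ₁ + λ₂ = (-2.49×10^-6) + (1.87×10^-6) = -6.20×10^-7 C/m.
Applying ∮E·dA = Q_enc/ε₀ with the end caps contributing no flux:
E = |λ_enc|/(2πε₀r) = (6.20×10^-7)/(2π·8.85×10^-12·0.0641) = 1.74×10^5 N/C.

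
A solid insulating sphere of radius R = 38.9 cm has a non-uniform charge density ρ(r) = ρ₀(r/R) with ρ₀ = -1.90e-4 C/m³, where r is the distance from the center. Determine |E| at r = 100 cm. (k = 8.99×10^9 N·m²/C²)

E ≈ 3.16e5 V/m

Symmetry ⇒ E = E(r) r̂. Gaussian sphere of radius r = 100 cm (r > R, all charge enclosed).
Q_enc = 4π ∫₀^R ρ₀(r'/R)^1 r'² dr' = 4πρ₀R³/4 = -3.514×10^-5 C.
Gauss's law: E·4πr² = Q_enc/ε₀.
E = k|Q_enc|/r² = (8.99×10^9)(3.514×10^-5)/(1)² = 3.16×10^5 N/C.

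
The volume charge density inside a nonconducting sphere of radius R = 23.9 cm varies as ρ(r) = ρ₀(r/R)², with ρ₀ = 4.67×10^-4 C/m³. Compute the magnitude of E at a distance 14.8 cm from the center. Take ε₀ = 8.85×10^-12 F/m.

|E| = 5.99×10^5 N/C

Use a concentric Gaussian sphere at r = 14.8 cm (r < R).
Q_enc = ∫₀^r ρ(r')·4πr'² dr' = (4πρ₀/R²) ∫₀^r r'^4 dr' = 4πρ₀ r^5/(5·R²) = 1.459×10^-6 C.
By Gauss's law, ∮E·dA = E·4πr² = Q_enc/ε₀.
E = |Q_enc|/(4πε₀r²) = (1.459e-6)/(4π·8.85×10^-12·(0.148)²) = 5.99×10^5 N/C.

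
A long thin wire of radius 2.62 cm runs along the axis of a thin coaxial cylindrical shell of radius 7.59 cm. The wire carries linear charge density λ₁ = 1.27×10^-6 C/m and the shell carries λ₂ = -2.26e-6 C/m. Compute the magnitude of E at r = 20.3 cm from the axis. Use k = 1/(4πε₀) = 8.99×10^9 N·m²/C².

|E| ≈ 8.77×10^4 N/C

Take a coaxial cylindrical Gaussian surface of radius r = 20.3 cm and length L (r > 7.59 cm, enclosing both).
λ_enc = λ₁ + λ₂ = (1.27×10^-6) + (-2.26e-6) = -9.90e-7 C/m.
Since E is radial and uniform over the curved surface, Φ = E·2πrL = Q_enc/ε₀ = λ_enc L/ε₀.
E = 2k|λ_enc|/r = 2(8.99×10^9)(9.90e-7)/(0.203) = 8.77×10^4 N/C.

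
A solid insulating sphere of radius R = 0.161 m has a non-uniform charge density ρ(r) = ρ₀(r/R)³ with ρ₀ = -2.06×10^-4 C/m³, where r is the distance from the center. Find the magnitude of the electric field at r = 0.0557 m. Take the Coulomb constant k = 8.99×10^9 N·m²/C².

By spherical symmetry E is radial; choose a Gaussian sphere of radius r = 0.0557 m (r < R).
Integrate the density: Q_enc = 4π ∫₀^r ρ₀(r'/R)^3 r'² dr' = 4πρ₀ r^6/(6·R³) = -3.087e-9 C.
Applying ∮E·dA = Q_enc/ε₀ with Φ = E(4πr²):
E = k|Q_enc|/r² = (8.99×10^9)(3.087×10^-9)/(0.0557)² = 8.95×10^3 N/C.

E ≈ 8.95×10^3 N/C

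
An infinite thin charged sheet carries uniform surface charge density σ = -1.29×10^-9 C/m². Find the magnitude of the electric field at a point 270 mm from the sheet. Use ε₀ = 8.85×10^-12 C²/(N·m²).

E = 72.9 N/C

The symmetry is planar: E is normal to the sheet and the same magnitude on both sides. Take a pillbox straddling the sheet with end-cap area A.
Flux Φ = 2EA and Q_enc = σA, so 2EA = σA/ε₀ ⇒ E = |σ|/(2ε₀), independent of distance.
E = |σ|/(2ε₀) = (1.29e-9)/(2·8.85×10^-12) = 72.9 N/C.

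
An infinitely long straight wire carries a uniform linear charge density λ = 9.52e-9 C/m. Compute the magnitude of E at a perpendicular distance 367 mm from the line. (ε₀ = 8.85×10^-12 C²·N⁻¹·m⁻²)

E = 466 N/C

Take a coaxial cylindrical Gaussian surface of radius r = 367 mm and length L.
Q_enc = λL, so λ_enc = 9.52×10^-9 C/m.
Gauss's law: E·2πrL = λ_enc L/ε₀.
E = |λ_enc|/(2πε₀r) = (9.52e-9)/(2π·8.85×10^-12·0.367) = 466 N/C.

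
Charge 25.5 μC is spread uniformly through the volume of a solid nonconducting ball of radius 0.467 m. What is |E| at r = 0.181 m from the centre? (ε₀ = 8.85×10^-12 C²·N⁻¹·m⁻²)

E ≈ 4.07×10^5 N/C

Take a concentric spherical Gaussian surface of radius r = 0.181 m (r < R).
Only the charge within r is enclosed: Q_enc = Q·(r/R)³ = (25.5 μC)·(0.181 m/0.467 m)³ = 1.485e-6 C.
Gauss's law: E·4πr² = Q_enc/ε₀.
E = |Q_enc|/(4πε₀r²) = (1.485×10^-6)/(4π·8.85×10^-12·(0.181)²) = 4.07×10^5 N/C.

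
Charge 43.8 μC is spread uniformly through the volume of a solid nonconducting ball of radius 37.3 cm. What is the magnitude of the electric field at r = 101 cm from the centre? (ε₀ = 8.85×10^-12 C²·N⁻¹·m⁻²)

|E| = 3.86×10^5 N/C

Symmetry ⇒ E = E(r) r̂. Gaussian sphere of radius r = 101 cm (r > R, so the entire charge is enclosed).
Q_enc = 43.8 μC = 4.38×10^-5 C.
Gauss's law: E·4πr² = Q_enc/ε₀.
E = |Q_enc|/(4πε₀r²) = (4.38×10^-5)/(4π·8.85×10^-12·(1.01)²) = 3.86e5 N/C.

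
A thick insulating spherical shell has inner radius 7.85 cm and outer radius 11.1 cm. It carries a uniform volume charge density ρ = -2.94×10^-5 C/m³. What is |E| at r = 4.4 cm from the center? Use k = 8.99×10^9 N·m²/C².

By spherical symmetry E is radial; choose a Gaussian sphere of radius r = 4.4 cm (r < 7.85 cm, inside the empty cavity).
Q_enc = 0 (all charge lies at larger r); Gauss's law gives E = 0.

|E| = 0 V/m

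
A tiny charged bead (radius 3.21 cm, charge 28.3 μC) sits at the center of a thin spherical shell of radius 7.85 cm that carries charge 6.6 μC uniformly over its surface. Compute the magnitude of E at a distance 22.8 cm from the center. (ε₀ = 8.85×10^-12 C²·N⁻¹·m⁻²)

6.04×10^6 N/C

Use a concentric Gaussian sphere at r = 22.8 cm (r > 7.85 cm, enclosing both).
Q_enc = (28.3 μC) + (6.6 μC) = 3.49×10^-5 C.
Gauss's law: E·4πr² = Q_enc/ε₀.
E = |Q_enc|/(4πε₀r²) = (3.49e-5)/(4π·8.85×10^-12·(0.228)²) = 6.04×10^6 N/C.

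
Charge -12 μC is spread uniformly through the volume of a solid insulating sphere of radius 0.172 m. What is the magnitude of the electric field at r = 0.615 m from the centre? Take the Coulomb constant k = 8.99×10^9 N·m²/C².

2.85×10^5 N/C

Take a concentric spherical Gaussian surface of radius r = 0.615 m (r > R, so the entire charge is enclosed).
Q_enc = -12 μC = -1.20×10^-5 C.
Gauss's law: E·4πr² = Q_enc/ε₀.
E = k|Q_enc|/r² = (8.99×10^9)(1.20×10^-5)/(0.615)² = 2.85e5 N/C.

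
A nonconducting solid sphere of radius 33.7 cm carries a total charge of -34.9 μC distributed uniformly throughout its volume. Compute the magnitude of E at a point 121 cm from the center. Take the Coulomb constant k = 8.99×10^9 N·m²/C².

Take a concentric spherical Gaussian surface of radius r = 121 cm (r > R, so the entire charge is enclosed).
Q_enc = -34.9 μC = -3.49×10^-5 C.
Applying ∮E·dA = Q_enc/ε₀ with Φ = E(4πr²):
E = k|Q_enc|/r² = (8.99×10^9)(3.49×10^-5)/(1.21)² = 2.14×10^5 N/C.

|E| ≈ 2.14×10^5 N/C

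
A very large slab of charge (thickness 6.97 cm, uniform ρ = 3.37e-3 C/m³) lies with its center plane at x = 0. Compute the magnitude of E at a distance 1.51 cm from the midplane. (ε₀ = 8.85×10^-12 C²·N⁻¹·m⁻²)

By symmetry E is perpendicular to the slab. A Gaussian pillbox from −1.51 cm to +1.51 cm (face area A) lies entirely within the slab.
Q_enc = ρ·(2x)·A and flux = 2EA, so 2EA = 2ρxA/ε₀ ⇒ E = |ρ|x/ε₀.
E = (3.37×10^-3)(0.0151)/(8.85×10^-12) = 5.75e6 N/C.

5.75e6 N/C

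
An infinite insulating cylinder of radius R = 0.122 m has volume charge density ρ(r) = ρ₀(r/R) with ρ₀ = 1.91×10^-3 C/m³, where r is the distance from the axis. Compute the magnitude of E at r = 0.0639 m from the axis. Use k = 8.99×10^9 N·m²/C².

|E| ≈ 2.41e6 N/C

Coaxial Gaussian cylinder, radius r = 0.0639 m, length L (r < R).
λ_enc = ∫₀^r ρ(r')·2πr' dr' = (2πρ₀/R)·r^3/3 = 8.555×10^-6 C/m.
Since E is radial and uniform over the curved surface, Φ = E·2πrL = Q_enc/ε₀ = λ_enc L/ε₀.
E = 2k|λ_enc|/r = 2(8.99×10^9)(8.555×10^-6)/(0.0639) = 2.41e6 N/C.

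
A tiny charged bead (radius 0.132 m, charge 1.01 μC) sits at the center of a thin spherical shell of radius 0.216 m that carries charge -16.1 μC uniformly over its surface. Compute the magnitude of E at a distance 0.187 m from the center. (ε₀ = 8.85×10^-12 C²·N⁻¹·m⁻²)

E ≈ 2.60×10^5 V/m

Use a concentric Gaussian sphere at r = 0.187 m (between the bodies, 0.132 m < r < 0.216 m).
The shell at 0.216 m lies outside the Gaussian surface, so Q_enc = 1.01 μC = 1.01×10^-6 C.
Since E is radial and uniform over the Gaussian sphere, Φ = E·4πr² = Q_enc/ε₀.
E = |Q_enc|/(4πε₀r²) = (1.01×10^-6)/(4π·8.85×10^-12·(0.187)²) = 2.60×10^5 N/C.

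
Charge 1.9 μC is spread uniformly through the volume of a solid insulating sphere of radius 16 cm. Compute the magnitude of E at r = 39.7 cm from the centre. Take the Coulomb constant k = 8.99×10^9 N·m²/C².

By spherical symmetry E is radial; choose a Gaussian sphere of radius r = 39.7 cm (r > R, so the entire charge is enclosed).
Q_enc = 1.9 μC = 1.90×10^-6 C.
By Gauss's law, ∮E·dA = E·4πr² = Q_enc/ε₀.
E = k|Q_enc|/r² = (8.99×10^9)(1.90×10^-6)/(0.397)² = 1.08×10^5 N/C.

E = 1.08e5 N/C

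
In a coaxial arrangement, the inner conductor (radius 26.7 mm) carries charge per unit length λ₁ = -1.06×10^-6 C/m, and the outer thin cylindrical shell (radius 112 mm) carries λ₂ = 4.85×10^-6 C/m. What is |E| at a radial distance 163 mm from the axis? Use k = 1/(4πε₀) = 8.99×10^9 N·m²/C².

|E| = 4.18×10^5 N/C

Coaxial Gaussian cylinder, radius r = 163 mm, length L (r > 112 mm, enclosing both).
λ_enc = λ₁ + λ₂ = (-1.06×10^-6) + (4.85×10^-6) = 3.79×10^-6 C/m.
Applying ∮E·dA = Q_enc/ε₀ with the end caps contributing no flux:
E = 2k|λ_enc|/r = 2(8.99×10^9)(3.79×10^-6)/(0.163) = 4.18e5 N/C.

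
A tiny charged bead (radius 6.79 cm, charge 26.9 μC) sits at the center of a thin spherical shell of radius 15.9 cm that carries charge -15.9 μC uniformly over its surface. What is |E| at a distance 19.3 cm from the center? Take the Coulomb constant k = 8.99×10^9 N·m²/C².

Use a concentric Gaussian sphere at r = 19.3 cm (r > 15.9 cm, enclosing both).
Q_enc = (26.9 μC) + (-15.9 μC) = 1.10×10^-5 C.
Gauss's law: E·4πr² = Q_enc/ε₀.
E = k|Q_enc|/r² = (8.99×10^9)(1.10e-5)/(0.193)² = 2.65×10^6 N/C.

|E| = 2.65×10^6 N/C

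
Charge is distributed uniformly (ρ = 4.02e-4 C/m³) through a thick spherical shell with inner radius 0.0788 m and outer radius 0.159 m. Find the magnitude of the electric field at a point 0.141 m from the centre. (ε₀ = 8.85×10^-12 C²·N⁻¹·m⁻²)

|E| ≈ 1.76e6 N/C

Take a concentric spherical Gaussian surface of radius r = 0.141 m (within the shell material, 0.0788 m < r < 0.159 m).
Enclosed charge is the volume from a to r: Q_enc = (4π/3)ρ(r³ − a³) = 3.896×10^-6 C.
By Gauss's law, ∮E·dA = E·4πr² = Q_enc/ε₀.
E = |Q_enc|/(4πε₀r²) = (3.896e-6)/(4π·8.85×10^-12·(0.141)²) = 1.76×10^6 N/C.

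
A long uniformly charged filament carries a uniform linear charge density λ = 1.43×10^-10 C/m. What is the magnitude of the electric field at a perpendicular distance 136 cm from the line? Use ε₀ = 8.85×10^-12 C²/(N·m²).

1.89 V/m

By cylindrical symmetry E is radial; use a coaxial Gaussian cylinder of radius 136 cm and length L.
Q_enc = λL, so λ_enc = 1.43×10^-10 C/m.
By Gauss's law (flux through the curved wall only), E·2πrL = λ_enc L/ε₀.
E = |λ_enc|/(2πε₀r) = (1.43×10^-10)/(2π·8.85×10^-12·1.36) = 1.89 N/C.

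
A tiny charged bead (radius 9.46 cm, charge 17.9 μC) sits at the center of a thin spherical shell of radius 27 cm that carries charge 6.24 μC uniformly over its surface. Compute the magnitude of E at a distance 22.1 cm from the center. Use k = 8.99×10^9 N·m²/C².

E ≈ 3.29e6 N/C

Use a concentric Gaussian sphere at r = 22.1 cm (between the bodies, 9.46 cm < r < 27 cm).
Only the inner charge is enclosed; the outer shell contributes nothing inside itself. Q_enc = 17.9 μC = 1.79×10^-5 C.
Applying ∮E·dA = Q_enc/ε₀ with Φ = E(4πr²):
E = k|Q_enc|/r² = (8.99×10^9)(1.79×10^-5)/(0.221)² = 3.29×10^6 N/C.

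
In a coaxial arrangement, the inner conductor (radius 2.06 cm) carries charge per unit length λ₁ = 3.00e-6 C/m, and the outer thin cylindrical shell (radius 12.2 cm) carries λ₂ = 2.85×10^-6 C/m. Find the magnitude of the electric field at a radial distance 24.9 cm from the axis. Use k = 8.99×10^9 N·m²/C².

Choose a coaxial cylinder of radius r = 24.9 cm (arbitrary length L) as the Gaussian surface (r > 12.2 cm, enclosing both).
λ_enc = λ₁ + λ₂ = (3.00×10^-6) + (2.85×10^-6) = 5.85e-6 C/m.
Gauss's law: E·2πrL = λ_enc L/ε₀.
E = 2k|λ_enc|/r = 2(8.99×10^9)(5.85×10^-6)/(0.249) = 4.22e5 N/C.

E = 4.22e5 V/m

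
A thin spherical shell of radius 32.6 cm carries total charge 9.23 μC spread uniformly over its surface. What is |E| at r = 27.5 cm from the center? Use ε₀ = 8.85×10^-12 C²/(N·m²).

E = 0 (no enclosed charge)

Take a concentric spherical Gaussian surface of radius r = 27.5 cm (inside the shell, r < 32.6 cm).
No charge lies within this surface, so Q_enc = 0 and Gauss's law gives E·4πr² = 0 ⇒ E = 0.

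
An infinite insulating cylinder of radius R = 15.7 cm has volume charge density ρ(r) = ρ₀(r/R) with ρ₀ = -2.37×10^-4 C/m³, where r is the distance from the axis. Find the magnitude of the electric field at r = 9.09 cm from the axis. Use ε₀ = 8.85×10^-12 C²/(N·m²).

Choose a coaxial cylinder of radius r = 9.09 cm (arbitrary length L) as the Gaussian surface (r < R).
λ_enc = ∫₀^r ρ(r')·2πr' dr' = (2πρ₀/R)·r^3/3 = -2.375e-6 C/m.
Since E is radial and uniform over the curved surface, Φ = E·2πrL = Q_enc/ε₀ = λ_enc L/ε₀.
E = |λ_enc|/(2πε₀r) = (2.375e-6)/(2π·8.85×10^-12·0.0909) = 4.70×10^5 N/C.

4.70×10^5 N/C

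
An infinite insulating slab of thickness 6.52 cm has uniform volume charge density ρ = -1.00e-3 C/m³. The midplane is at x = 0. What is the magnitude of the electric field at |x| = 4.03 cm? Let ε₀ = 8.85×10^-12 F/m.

E = 3.68e6 V/m

The point |x| = 4.03 cm lies outside the slab (half-thickness 0.0326 m). A symmetric pillbox spanning the full slab encloses Q_enc = ρ·d·A.
Flux = 2EA ⇒ E = |ρ|d/(2ε₀), independent of distance outside.
E = (1.00×10^-3)(0.0652)/(2·8.85×10^-12) = 3.68×10^6 N/C.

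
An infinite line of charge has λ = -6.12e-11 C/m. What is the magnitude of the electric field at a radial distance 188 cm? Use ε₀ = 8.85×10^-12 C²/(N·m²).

By cylindrical symmetry E is radial; use a coaxial Gaussian cylinder of radius 188 cm and length L.
Q_enc = λL, so λ_enc = -6.12×10^-11 C/m.
Since E is radial and uniform over the curved surface, Φ = E·2πrL = Q_enc/ε₀ = λ_enc L/ε₀.
E = |λ_enc|/(2πε₀r) = (6.12×10^-11)/(2π·8.85×10^-12·1.88) = 0.585 N/C.

|E| = 0.585 V/m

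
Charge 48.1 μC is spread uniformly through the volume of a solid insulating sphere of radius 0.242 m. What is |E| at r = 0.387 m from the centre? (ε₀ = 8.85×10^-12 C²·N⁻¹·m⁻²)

Use a concentric Gaussian sphere at r = 0.387 m (r > R, so the entire charge is enclosed).
Q_enc = 48.1 μC = 4.81e-5 C.
Since E is radial and uniform over the Gaussian sphere, Φ = E·4πr² = Q_enc/ε₀.
E = |Q_enc|/(4πε₀r²) = (4.81e-5)/(4π·8.85×10^-12·(0.387)²) = 2.89e6 N/C.

|E| = 2.89e6 V/m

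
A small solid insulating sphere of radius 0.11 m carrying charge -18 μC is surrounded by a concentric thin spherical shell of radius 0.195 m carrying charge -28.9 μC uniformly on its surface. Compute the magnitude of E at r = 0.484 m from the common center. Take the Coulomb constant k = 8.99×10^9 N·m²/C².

Symmetry ⇒ E = E(r) r̂. Gaussian sphere of radius r = 0.484 m (r > 0.195 m, enclosing both).
Q_enc = (-18 μC) + (-28.9 μC) = -4.69e-5 C.
Since E is radial and uniform over the Gaussian sphere, Φ = E·4πr² = Q_enc/ε₀.
E = k|Q_enc|/r² = (8.99×10^9)(4.69×10^-5)/(0.484)² = 1.80×10^6 N/C.

|E| = 1.80×10^6 N/C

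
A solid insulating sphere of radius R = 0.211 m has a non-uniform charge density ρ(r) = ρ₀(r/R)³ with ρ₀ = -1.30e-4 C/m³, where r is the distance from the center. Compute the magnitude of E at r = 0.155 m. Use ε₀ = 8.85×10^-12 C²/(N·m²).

E = 1.50e5 N/C

Use a concentric Gaussian sphere at r = 0.155 m (r < R).
Q_enc = ∫₀^r ρ(r')·4πr'² dr' = (4πρ₀/R³) ∫₀^r r'^5 dr' = 4πρ₀ r^6/(6·R³) = -4.019×10^-7 C.
By Gauss's law, ∮E·dA = E·4πr² = Q_enc/ε₀.
E = |Q_enc|/(4πε₀r²) = (4.019×10^-7)/(4π·8.85×10^-12·(0.155)²) = 1.50e5 N/C.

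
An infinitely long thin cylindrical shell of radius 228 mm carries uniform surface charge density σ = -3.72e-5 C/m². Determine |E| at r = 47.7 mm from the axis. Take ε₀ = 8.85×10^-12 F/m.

E = 0 (no enclosed charge)

Take a coaxial cylindrical Gaussian surface of radius r = 47.7 mm and length L (r < 228 mm, inside the shell).
All the surface charge lies outside this cylinder: Q_enc = 0, hence E = 0.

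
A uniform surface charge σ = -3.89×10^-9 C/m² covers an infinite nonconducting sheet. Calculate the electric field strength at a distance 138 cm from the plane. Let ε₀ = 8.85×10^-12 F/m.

The symmetry is planar: E is normal to the sheet and the same magnitude on both sides. Take a pillbox straddling the sheet with end-cap area A.
Only the two end caps contribute flux: Φ = 2EA. With Q_enc = σA, Gauss's law gives E = |σ|/(2ε₀).
E = |σ|/(2ε₀) = (3.89×10^-9)/(2·8.85×10^-12) = 220 N/C.

E ≈ 220 N/C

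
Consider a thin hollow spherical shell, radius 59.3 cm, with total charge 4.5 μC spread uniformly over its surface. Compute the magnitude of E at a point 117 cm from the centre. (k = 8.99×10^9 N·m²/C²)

By spherical symmetry E is radial; choose a Gaussian sphere of radius r = 117 cm (r > 59.3 cm).
The entire shell is enclosed: Q_enc = 4.50×10^-6 C.
Gauss's law: E·4πr² = Q_enc/ε₀.
E = k|Q_enc|/r² = (8.99×10^9)(4.50×10^-6)/(1.17)² = 2.96×10^4 N/C.

E = 2.96e4 N/C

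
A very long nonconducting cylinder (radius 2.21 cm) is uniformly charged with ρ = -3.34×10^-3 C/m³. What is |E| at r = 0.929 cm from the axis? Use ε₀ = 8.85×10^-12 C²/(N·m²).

E = 1.75×10^6 N/C

Take a coaxial cylindrical Gaussian surface of radius r = 0.929 cm and length L (r < R).
Enclosed charge per unit length: λ_enc = ρ·πr² = (-3.34×10^-3)π(0.00929)² = -9.056×10^-7 C/m.
Applying ∮E·dA = Q_enc/ε₀ with the end caps contributing no flux:
E = |λ_enc|/(2πε₀r) = (9.056×10^-7)/(2π·8.85×10^-12·0.00929) = 1.75×10^6 N/C.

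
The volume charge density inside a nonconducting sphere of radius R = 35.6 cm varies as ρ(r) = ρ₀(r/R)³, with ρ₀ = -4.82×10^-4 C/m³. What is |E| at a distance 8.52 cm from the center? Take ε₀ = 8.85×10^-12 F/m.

Take a concentric spherical Gaussian surface of radius r = 8.52 cm (r < R).
Q_enc = ∫₀^r ρ(r')·4πr'² dr' = (4πρ₀/R³) ∫₀^r r'^5 dr' = 4πρ₀ r^6/(6·R³) = -8.558×10^-9 C.
Applying ∮E·dA = Q_enc/ε₀ with Φ = E(4πr²):
E = |Q_enc|/(4πε₀r²) = (8.558e-9)/(4π·8.85×10^-12·(0.0852)²) = 1.06×10^4 N/C.

1.06×10^4 V/m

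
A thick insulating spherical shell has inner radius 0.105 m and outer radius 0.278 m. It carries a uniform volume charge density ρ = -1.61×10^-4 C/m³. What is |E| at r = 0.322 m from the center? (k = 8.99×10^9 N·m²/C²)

Use a concentric Gaussian sphere at r = 0.322 m (r > 0.278 m, enclosing the whole shell).
Q_enc = ρ·(4π/3)(b³ − a³) = (-1.61e-4)·(4π/3)·((0.278)³ − (0.105)³) = -1.371×10^-5 C.
Applying ∮E·dA = Q_enc/ε₀ with Φ = E(4πr²):
E = k|Q_enc|/r² = (8.99×10^9)(1.371e-5)/(0.322)² = 1.19×10^6 N/C.

E ≈ 1.19e6 V/m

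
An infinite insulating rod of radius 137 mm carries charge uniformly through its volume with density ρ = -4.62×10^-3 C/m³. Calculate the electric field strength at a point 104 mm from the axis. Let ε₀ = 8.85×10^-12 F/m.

2.71×10^7 N/C

Choose a coaxial cylinder of radius r = 104 mm (arbitrary length L) as the Gaussian surface (r < R).
Enclosed charge per unit length: λ_enc = ρ·πr² = (-4.62e-3)π(0.104)² = -1.57×10^-4 C/m.
Since E is radial and uniform over the curved surface, Φ = E·2πrL = Q_enc/ε₀ = λ_enc L/ε₀.
E = |λ_enc|/(2πε₀r) = (1.57×10^-4)/(2π·8.85×10^-12·0.104) = 2.71×10^7 N/C.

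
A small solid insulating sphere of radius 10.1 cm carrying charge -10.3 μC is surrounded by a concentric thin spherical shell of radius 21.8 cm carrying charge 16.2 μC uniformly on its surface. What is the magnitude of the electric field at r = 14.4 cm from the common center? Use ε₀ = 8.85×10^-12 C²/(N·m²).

|E| ≈ 4.47e6 N/C

Take a concentric spherical Gaussian surface of radius r = 14.4 cm (between the bodies, 10.1 cm < r < 21.8 cm).
Only the inner charge is enclosed; the outer shell contributes nothing inside itself. Q_enc = -10.3 μC = -1.03×10^-5 C.
Applying ∮E·dA = Q_enc/ε₀ with Φ = E(4πr²):
E = |Q_enc|/(4πε₀r²) = (1.03×10^-5)/(4π·8.85×10^-12·(0.144)²) = 4.47e6 N/C.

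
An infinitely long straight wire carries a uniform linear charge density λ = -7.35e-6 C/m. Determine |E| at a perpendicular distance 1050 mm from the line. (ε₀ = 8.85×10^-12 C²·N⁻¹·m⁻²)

Coaxial Gaussian cylinder, radius r = 1050 mm, length L.
Q_enc = λL, so λ_enc = -7.35e-6 C/m.
Gauss's law: E·2πrL = λ_enc L/ε₀.
E = |λ_enc|/(2πε₀r) = (7.35×10^-6)/(2π·8.85×10^-12·1.05) = 1.26e5 N/C.

1.26×10^5 V/m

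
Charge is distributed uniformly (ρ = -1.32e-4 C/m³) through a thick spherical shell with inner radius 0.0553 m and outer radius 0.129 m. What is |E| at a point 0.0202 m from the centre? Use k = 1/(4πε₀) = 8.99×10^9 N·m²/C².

E = 0 (no enclosed charge)

Symmetry ⇒ E = E(r) r̂. Gaussian sphere of radius r = 0.0202 m (r < 0.0553 m, inside the empty cavity).
Q_enc = 0 (all charge lies at larger r); Gauss's law gives E = 0.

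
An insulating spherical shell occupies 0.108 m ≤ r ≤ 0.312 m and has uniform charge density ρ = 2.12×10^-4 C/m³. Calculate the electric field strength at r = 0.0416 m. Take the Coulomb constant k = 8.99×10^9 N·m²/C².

|E| = 0 V/m

By spherical symmetry E is radial; choose a Gaussian sphere of radius r = 0.0416 m (r < 0.108 m, inside the empty cavity).
No charge is enclosed, so by Gauss's law E·4πr² = 0 ⇒ E = 0.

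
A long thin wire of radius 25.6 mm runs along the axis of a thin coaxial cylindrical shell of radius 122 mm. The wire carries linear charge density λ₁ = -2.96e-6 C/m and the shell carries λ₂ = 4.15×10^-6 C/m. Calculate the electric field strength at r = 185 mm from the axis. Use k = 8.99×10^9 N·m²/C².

|E| ≈ 1.16e5 N/C

Take a coaxial cylindrical Gaussian surface of radius r = 185 mm and length L (r > 122 mm, enclosing both).
λ_enc = λ₁ + λ₂ = (-2.96×10^-6) + (4.15×10^-6) = 1.19×10^-6 C/m.
Applying ∮E·dA = Q_enc/ε₀ with the end caps contributing no flux:
E = 2k|λ_enc|/r = 2(8.99×10^9)(1.19×10^-6)/(0.185) = 1.16×10^5 N/C.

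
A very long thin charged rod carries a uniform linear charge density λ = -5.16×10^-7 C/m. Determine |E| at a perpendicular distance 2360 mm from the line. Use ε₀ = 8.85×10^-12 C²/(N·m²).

By cylindrical symmetry E is radial; use a coaxial Gaussian cylinder of radius 2360 mm and length L.
Q_enc = λL, so λ_enc = -5.16×10^-7 C/m.
Applying ∮E·dA = Q_enc/ε₀ with the end caps contributing no flux:
E = |λ_enc|/(2πε₀r) = (5.16×10^-7)/(2π·8.85×10^-12·2.36) = 3.93×10^3 N/C.

|E| = 3.93×10^3 N/C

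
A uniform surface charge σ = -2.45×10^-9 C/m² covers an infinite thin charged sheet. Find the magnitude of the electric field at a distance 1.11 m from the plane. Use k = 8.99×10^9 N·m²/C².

138 N/C

By planar symmetry E is perpendicular to the sheet and uniform; use a Gaussian pillbox with flat faces of area A on each side of the sheet.
Flux Φ = 2EA and Q_enc = σA, so 2EA = σA/ε₀ ⇒ E = |σ|/(2ε₀), independent of distance.
E = 2πk|σ| = 2π(8.99×10^9)(2.45×10^-9) = 138 N/C.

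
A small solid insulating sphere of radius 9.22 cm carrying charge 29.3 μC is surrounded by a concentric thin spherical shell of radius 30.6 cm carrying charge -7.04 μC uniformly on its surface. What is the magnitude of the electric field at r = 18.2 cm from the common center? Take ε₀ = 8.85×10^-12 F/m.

|E| = 7.95×10^6 V/m

Symmetry ⇒ E = E(r) r̂. Gaussian sphere of radius r = 18.2 cm (between the bodies, 9.22 cm < r < 30.6 cm).
Only the inner charge is enclosed; the outer shell contributes nothing inside itself. Q_enc = 29.3 μC = 2.93×10^-5 C.
Gauss's law: E·4πr² = Q_enc/ε₀.
E = |Q_enc|/(4πε₀r²) = (2.93e-5)/(4π·8.85×10^-12·(0.182)²) = 7.95×10^6 N/C.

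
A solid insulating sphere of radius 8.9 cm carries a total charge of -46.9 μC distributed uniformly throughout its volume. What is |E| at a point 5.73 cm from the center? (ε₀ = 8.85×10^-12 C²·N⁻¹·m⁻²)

Symmetry ⇒ E = E(r) r̂. Gaussian sphere of radius r = 5.73 cm (r < R).
For a uniform sphere the enclosed fraction is (r/R)³, so Q_enc = (-46.9 μC)(0.0573/0.089)³ = -1.252×10^-5 C.
By Gauss's law, ∮E·dA = E·4πr² = Q_enc/ε₀.
E = |Q_enc|/(4πε₀r²) = (1.252×10^-5)/(4π·8.85×10^-12·(0.0573)²) = 3.43×10^7 N/C.

|E| ≈ 3.43e7 N/C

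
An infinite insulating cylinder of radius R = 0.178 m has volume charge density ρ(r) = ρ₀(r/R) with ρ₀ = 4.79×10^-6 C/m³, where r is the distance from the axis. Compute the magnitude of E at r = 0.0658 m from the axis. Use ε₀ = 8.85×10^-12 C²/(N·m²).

By cylindrical symmetry E is radial; use a coaxial Gaussian cylinder of radius 0.0658 m and length L (r < R).
Integrating ρ over the cross-section to radius r: λ_enc = (2πρ₀/R) ∫₀^r r'^2 dr' = 2πρ₀ r^3/(3·R) = 1.606e-8 C/m.
Applying ∮E·dA = Q_enc/ε₀ with the end caps contributing no flux:
E = |λ_enc|/(2πε₀r) = (1.606e-8)/(2π·8.85×10^-12·0.0658) = 4.39×10^3 N/C.

E ≈ 4.39e3 N/C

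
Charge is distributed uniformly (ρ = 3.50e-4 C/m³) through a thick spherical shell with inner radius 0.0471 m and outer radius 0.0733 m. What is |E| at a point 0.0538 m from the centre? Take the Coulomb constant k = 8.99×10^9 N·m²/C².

Symmetry ⇒ E = E(r) r̂. Gaussian sphere of radius r = 0.0538 m (within the shell material, 0.0471 m < r < 0.0733 m).
Only the shell between 0.0471 m and r is enclosed: Q_enc = ρ·(4π/3)(r³ − a³) = (3.50e-4)·(4π/3)·((0.0538)³ − (0.0471)³) = 7.511×10^-8 C.
By Gauss's law, ∮E·dA = E·4πr² = Q_enc/ε₀.
E = k|Q_enc|/r² = (8.99×10^9)(7.511×10^-8)/(0.0538)² = 2.33×10^5 N/C.

2.33e5 N/C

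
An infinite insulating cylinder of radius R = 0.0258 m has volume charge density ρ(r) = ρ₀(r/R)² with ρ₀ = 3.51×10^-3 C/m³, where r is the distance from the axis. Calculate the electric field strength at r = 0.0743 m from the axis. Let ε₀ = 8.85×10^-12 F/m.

Choose a coaxial cylinder of radius r = 0.0743 m (arbitrary length L) as the Gaussian surface (r > R, full charge per length enclosed).
λ_enc = 2π ∫₀^R ρ₀(r'/R)^2 r' dr' = 2πρ₀R²/4 = 3.67×10^-6 C/m.
Since E is radial and uniform over the curved surface, Φ = E·2πrL = Q_enc/ε₀ = λ_enc L/ε₀.
E = |λ_enc|/(2πε₀r) = (3.67×10^-6)/(2π·8.85×10^-12·0.0743) = 8.88e5 N/C.

8.88e5 N/C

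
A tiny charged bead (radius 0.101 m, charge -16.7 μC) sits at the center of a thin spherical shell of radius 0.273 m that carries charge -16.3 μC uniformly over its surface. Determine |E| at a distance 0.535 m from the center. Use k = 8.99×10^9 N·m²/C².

|E| = 1.04×10^6 N/C

Use a concentric Gaussian sphere at r = 0.535 m (r > 0.273 m, enclosing both).
Q_enc = (-16.7 μC) + (-16.3 μC) = -3.30×10^-5 C.
Applying ∮E·dA = Q_enc/ε₀ with Φ = E(4πr²):
E = k|Q_enc|/r² = (8.99×10^9)(3.30×10^-5)/(0.535)² = 1.04e6 N/C.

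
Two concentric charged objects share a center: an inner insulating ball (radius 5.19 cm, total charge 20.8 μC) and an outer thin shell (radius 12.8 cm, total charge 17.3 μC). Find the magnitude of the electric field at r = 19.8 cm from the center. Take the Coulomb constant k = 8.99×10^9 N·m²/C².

Use a concentric Gaussian sphere at r = 19.8 cm (r > 12.8 cm, enclosing both).
Q_enc = (20.8 μC) + (17.3 μC) = 3.81×10^-5 C.
Gauss's law: E·4πr² = Q_enc/ε₀.
E = k|Q_enc|/r² = (8.99×10^9)(3.81×10^-5)/(0.198)² = 8.74×10^6 N/C.

|E| ≈ 8.74e6 N/C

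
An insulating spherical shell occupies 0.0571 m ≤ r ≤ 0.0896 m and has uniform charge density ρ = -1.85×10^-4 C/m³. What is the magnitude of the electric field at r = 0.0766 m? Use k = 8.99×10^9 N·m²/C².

Use a concentric Gaussian sphere at r = 0.0766 m (within the shell material, 0.0571 m < r < 0.0896 m).
Only the shell between 0.0571 m and r is enclosed: Q_enc = ρ·(4π/3)(r³ − a³) = (-1.85×10^-4)·(4π/3)·((0.0766)³ − (0.0571)³) = -2.04×10^-7 C.
By Gauss's law, ∮E·dA = E·4πr² = Q_enc/ε₀.
E = k|Q_enc|/r² = (8.99×10^9)(2.04×10^-7)/(0.0766)² = 3.13×10^5 N/C.

E ≈ 3.13×10^5 N/C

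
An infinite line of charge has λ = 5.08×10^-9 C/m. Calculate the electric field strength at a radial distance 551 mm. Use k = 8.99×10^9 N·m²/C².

Coaxial Gaussian cylinder, radius r = 551 mm, length L.
Q_enc = λL, so λ_enc = 5.08e-9 C/m.
Gauss's law: E·2πrL = λ_enc L/ε₀.
E = 2k|λ_enc|/r = 2(8.99×10^9)(5.08e-9)/(0.551) = 166 N/C.

166 V/m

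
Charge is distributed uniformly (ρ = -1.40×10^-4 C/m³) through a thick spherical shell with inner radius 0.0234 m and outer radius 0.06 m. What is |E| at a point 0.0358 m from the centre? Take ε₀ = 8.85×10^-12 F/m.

By spherical symmetry E is radial; choose a Gaussian sphere of radius r = 0.0358 m (within the shell material, 0.0234 m < r < 0.06 m).
Only the shell between 0.0234 m and r is enclosed: Q_enc = ρ·(4π/3)(r³ − a³) = (-1.40e-4)·(4π/3)·((0.0358)³ − (0.0234)³) = -1.939×10^-8 C.
Gauss's law: E·4πr² = Q_enc/ε₀.
E = |Q_enc|/(4πε₀r²) = (1.939×10^-8)/(4π·8.85×10^-12·(0.0358)²) = 1.36×10^5 N/C.

|E| ≈ 1.36e5 N/C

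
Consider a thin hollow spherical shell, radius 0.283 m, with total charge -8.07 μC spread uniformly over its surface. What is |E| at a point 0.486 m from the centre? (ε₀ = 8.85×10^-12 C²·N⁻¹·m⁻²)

|E| ≈ 3.07e5 N/C

By spherical symmetry E is radial; choose a Gaussian sphere of radius r = 0.486 m (r > 0.283 m).
The entire shell is enclosed: Q_enc = -8.07×10^-6 C.
Gauss's law: E·4πr² = Q_enc/ε₀.
E = |Q_enc|/(4πε₀r²) = (8.07×10^-6)/(4π·8.85×10^-12·(0.486)²) = 3.07×10^5 N/C.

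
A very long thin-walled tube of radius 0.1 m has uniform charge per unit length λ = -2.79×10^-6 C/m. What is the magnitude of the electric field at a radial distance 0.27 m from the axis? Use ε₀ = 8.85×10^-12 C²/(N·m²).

By cylindrical symmetry E is radial; use a coaxial Gaussian cylinder of radius 0.27 m and length L (r > 0.1 m).
The full line charge is enclosed: λ_enc = -2.79e-6 C/m.
Since E is radial and uniform over the curved surface, Φ = E·2πrL = Q_enc/ε₀ = λ_enc L/ε₀.
E = |λ_enc|/(2πε₀r) = (2.79×10^-6)/(2π·8.85×10^-12·0.27) = 1.86×10^5 N/C.

|E| = 1.86e5 N/C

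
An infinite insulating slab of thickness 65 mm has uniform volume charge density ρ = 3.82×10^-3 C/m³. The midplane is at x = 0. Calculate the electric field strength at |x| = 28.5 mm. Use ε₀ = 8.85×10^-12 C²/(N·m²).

By symmetry E is perpendicular to the slab. A Gaussian pillbox from −28.5 mm to +28.5 mm (face area A) lies entirely within the slab.
Q_enc = ρ·(2x)·A and flux = 2EA, so 2EA = 2ρxA/ε₀ ⇒ E = |ρ|x/ε₀.
E = (3.82×10^-3)(0.0285)/(8.85×10^-12) = 1.23e7 N/C.

1.23e7 N/C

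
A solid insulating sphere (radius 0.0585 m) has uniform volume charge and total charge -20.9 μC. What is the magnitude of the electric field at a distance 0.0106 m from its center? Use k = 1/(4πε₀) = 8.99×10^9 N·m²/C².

By spherical symmetry E is radial; choose a Gaussian sphere of radius r = 0.0106 m (r < R).
For a uniform sphere the enclosed fraction is (r/R)³, so Q_enc = (-20.9 μC)(0.0106/0.0585)³ = -1.243×10^-7 C.
Since E is radial and uniform over the Gaussian sphere, Φ = E·4πr² = Q_enc/ε₀.
E = k|Q_enc|/r² = (8.99×10^9)(1.243×10^-7)/(0.0106)² = 9.95×10^6 N/C.

E ≈ 9.95×10^6 N/C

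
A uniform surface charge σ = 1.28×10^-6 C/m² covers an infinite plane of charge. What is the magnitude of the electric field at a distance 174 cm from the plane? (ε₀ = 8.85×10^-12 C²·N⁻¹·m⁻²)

E = 7.23×10^4 N/C

Choose a cylindrical pillbox piercing the sheet, end faces (area A) parallel to it.
Flux Φ = 2EA and Q_enc = σA, so 2EA = σA/ε₀ ⇒ E = |σ|/(2ε₀), independent of distance.
E = |σ|/(2ε₀) = (1.28×10^-6)/(2·8.85×10^-12) = 7.23×10^4 N/C.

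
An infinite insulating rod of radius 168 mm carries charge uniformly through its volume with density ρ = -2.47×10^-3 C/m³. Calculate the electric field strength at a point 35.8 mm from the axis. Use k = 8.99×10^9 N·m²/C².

|E| = 4.99e6 N/C

Take a coaxial cylindrical Gaussian surface of radius r = 35.8 mm and length L (r < R).
Charge inside radius r per length L is ρ·πr²·L, so λ_enc = ρπr² = -9.945×10^-6 C/m.
Applying ∮E·dA = Q_enc/ε₀ with the end caps contributing no flux:
E = 2k|λ_enc|/r = 2(8.99×10^9)(9.945e-6)/(0.0358) = 4.99×10^6 N/C.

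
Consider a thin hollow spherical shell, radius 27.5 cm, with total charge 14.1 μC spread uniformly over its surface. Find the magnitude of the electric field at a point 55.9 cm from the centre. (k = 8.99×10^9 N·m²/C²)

E ≈ 4.06e5 N/C

Symmetry ⇒ E = E(r) r̂. Gaussian sphere of radius r = 55.9 cm (r > 27.5 cm).
The entire shell is enclosed: Q_enc = 1.41×10^-5 C.
Gauss's law: E·4πr² = Q_enc/ε₀.
E = k|Q_enc|/r² = (8.99×10^9)(1.41×10^-5)/(0.559)² = 4.06×10^5 N/C.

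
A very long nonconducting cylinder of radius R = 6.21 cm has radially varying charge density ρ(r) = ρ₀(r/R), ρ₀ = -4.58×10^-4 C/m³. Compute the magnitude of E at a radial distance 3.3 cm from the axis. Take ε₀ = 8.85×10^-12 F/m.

E = 3.03×10^5 N/C

Take a coaxial cylindrical Gaussian surface of radius r = 3.3 cm and length L (r < R).
λ_enc = ∫₀^r ρ(r')·2πr' dr' = (2πρ₀/R)·r^3/3 = -5.551×10^-7 C/m.
Gauss's law: E·2πrL = λ_enc L/ε₀.
E = |λ_enc|/(2πε₀r) = (5.551×10^-7)/(2π·8.85×10^-12·0.033) = 3.03×10^5 N/C.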